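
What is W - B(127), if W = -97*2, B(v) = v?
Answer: -321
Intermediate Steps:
W = -194
W - B(127) = -194 - 1*127 = -194 - 127 = -321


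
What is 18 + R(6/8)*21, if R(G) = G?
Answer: 135/4 ≈ 33.750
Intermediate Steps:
18 + R(6/8)*21 = 18 + (6/8)*21 = 18 + (6*(1/8))*21 = 18 + (3/4)*21 = 18 + 63/4 = 135/4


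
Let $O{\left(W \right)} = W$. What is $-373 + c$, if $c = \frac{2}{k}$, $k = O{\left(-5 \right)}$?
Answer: $- \frac{1867}{5} \approx -373.4$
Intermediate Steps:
$k = -5$
$c = - \frac{2}{5}$ ($c = \frac{2}{-5} = 2 \left(- \frac{1}{5}\right) = - \frac{2}{5} \approx -0.4$)
$-373 + c = -373 - \frac{2}{5} = - \frac{1867}{5}$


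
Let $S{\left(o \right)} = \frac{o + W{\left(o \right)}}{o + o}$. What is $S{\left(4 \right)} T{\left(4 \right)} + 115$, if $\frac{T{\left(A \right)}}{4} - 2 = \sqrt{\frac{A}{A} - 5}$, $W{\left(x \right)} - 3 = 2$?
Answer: $124 + 9 i \approx 124.0 + 9.0 i$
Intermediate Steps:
$W{\left(x \right)} = 5$ ($W{\left(x \right)} = 3 + 2 = 5$)
$T{\left(A \right)} = 8 + 8 i$ ($T{\left(A \right)} = 8 + 4 \sqrt{\frac{A}{A} - 5} = 8 + 4 \sqrt{1 - 5} = 8 + 4 \sqrt{-4} = 8 + 4 \cdot 2 i = 8 + 8 i$)
$S{\left(o \right)} = \frac{5 + o}{2 o}$ ($S{\left(o \right)} = \frac{o + 5}{o + o} = \frac{5 + o}{2 o}$)
$S{\left(4 \right)} T{\left(4 \right)} + 115 = \frac{5 + 4}{2 \cdot 4} \left(8 + 8 i\right) + 115 = \frac{1}{2} \cdot \frac{1}{4} \cdot 9 \left(8 + 8 i\right) + 115 = \frac{9 \left(8 + 8 i\right)}{8} + 115 = \left(9 + 9 i\right) + 115 = 124 + 9 i$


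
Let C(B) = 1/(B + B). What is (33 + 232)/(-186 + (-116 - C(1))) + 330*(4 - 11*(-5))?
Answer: 2355764/121 ≈ 19469.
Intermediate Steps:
C(B) = 1/(2*B)
(33 + 232)/(-186 + (-116 - C(1))) + 330*(4 - 11*(-5)) = (33 + 232)/(-186 + (-116 - 1/(2*1))) + 330*(4 - 11*(-5)) = 265/(-186 + (-116 - 1/2)) + 330*(4 + 55) = 265/(-186 + (-116 - 1*½)) + 330*59 = 265/(-186 + (-116 - ½)) + 19470 = 265/(-186 - 233/2) + 19470 = 265/(-605/2) + 19470 = 265*(-2/605) + 19470 = -106/121 + 19470 = 2355764/121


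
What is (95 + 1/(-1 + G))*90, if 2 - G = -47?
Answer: 68415/8 ≈ 8551.9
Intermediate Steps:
G = 49 (G = 2 - 1*(-47) = 2 + 47 = 49)
(95 + 1/(-1 + G))*90 = (95 + 1/(-1 + 49))*90 = (95 + 1/48)*90 = (4561/48)*90 = 68415/8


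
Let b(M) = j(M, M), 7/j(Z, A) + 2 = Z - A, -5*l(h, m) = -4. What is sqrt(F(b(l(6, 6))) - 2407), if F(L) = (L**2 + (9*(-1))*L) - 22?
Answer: I*sqrt(9541)/2 ≈ 48.839*I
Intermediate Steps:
l(h, m) = 4/5 (l(h, m) = -1/5*(-4) = 4/5)
j(Z, A) = 7/(-2 + Z - A) (j(Z, A) = 7/(-2 + (Z - A)) = 7/(-2 + Z - A))
b(M) = -7/2 (b(M) = -7/(2 + M - M) = -7/2)
F(L) = -22 + L**2 - 9*L (F(L) = (L**2 - 9*L) - 22 = -22 + L**2 - 9*L)
sqrt(F(b(l(6, 6))) - 2407) = sqrt((-22 + (-7/2)**2 - 9*(-7/2)) - 2407) = sqrt((-22 + 49/4 + 63/2) - 2407) = sqrt(87/4 - 2407) = sqrt(-9541/4) = I*sqrt(9541)/2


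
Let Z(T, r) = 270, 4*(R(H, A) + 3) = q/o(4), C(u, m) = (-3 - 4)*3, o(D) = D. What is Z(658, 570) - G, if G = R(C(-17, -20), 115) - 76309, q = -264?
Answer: 153197/2 ≈ 76599.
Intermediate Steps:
C(u, m) = -21 (C(u, m) = -7*3 = -21)
R(H, A) = -39/2 (R(H, A) = -3 + (-264/4)/4 = -3 + (-264*¼)/4 = -3 + (¼)*(-66) = -3 - 33/2 = -39/2)
G = -152657/2 (G = -39/2 - 76309 = -152657/2 ≈ -76329.)
Z(658, 570) - G = 270 - 1*(-152657/2) = 270 + 152657/2 = 153197/2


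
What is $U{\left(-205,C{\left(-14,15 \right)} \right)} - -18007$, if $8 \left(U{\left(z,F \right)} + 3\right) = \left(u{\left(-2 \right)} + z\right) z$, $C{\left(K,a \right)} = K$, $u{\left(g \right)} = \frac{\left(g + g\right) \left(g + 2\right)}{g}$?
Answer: $\frac{186057}{8} \approx 23257.0$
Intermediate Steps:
$u{\left(g \right)} = 4 + 2 g$ ($u{\left(g \right)} = \frac{2 g \left(2 + g\right)}{g} = 4 + 2 g$)
$U{\left(z,F \right)} = -3 + \frac{z^{2}}{8}$ ($U{\left(z,F \right)} = -3 + \frac{\left(\left(4 + 2 \left(-2\right)\right) + z\right) z}{8} = -3 + \frac{\left(\left(4 - 4\right) + z\right) z}{8} = -3 + \frac{\left(0 + z\right) z}{8} = -3 + \frac{z z}{8} = -3 + \frac{z^{2}}{8}$)
$U{\left(-205,C{\left(-14,15 \right)} \right)} - -18007 = \left(-3 + \frac{\left(-205\right)^{2}}{8}\right) - -18007 = \left(-3 + \frac{1}{8} \cdot 42025\right) + 18007 = \left(-3 + \frac{42025}{8}\right) + 18007 = \frac{42001}{8} + 18007 = \frac{186057}{8}$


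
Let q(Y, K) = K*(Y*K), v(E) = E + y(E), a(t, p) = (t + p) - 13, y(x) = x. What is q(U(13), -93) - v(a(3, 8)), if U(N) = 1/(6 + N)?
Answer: 8725/19 ≈ 459.21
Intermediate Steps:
a(t, p) = -13 + p + t (a(t, p) = (p + t) - 13 = -13 + p + t)
v(E) = 2*E (v(E) = E + E = 2*E)
q(Y, K) = Y*K² (q(Y, K) = K*(K*Y) = Y*K²)
q(U(13), -93) - v(a(3, 8)) = (-93)²/(6 + 13) - 2*(-13 + 8 + 3) = 8649/19 - 2*(-2) = (1/19)*8649 - 1*(-4) = 8649/19 + 4 = 8725/19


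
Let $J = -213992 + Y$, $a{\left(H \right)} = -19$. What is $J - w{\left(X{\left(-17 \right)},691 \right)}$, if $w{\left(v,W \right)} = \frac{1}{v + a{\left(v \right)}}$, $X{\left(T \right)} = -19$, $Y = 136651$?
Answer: $- \frac{2938957}{38} \approx -77341.0$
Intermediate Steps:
$J = -77341$ ($J = -213992 + 136651 = -77341$)
$w{\left(v,W \right)} = \frac{1}{-19 + v}$ ($w{\left(v,W \right)} = \frac{1}{v - 19} = \frac{1}{-19 + v}$)
$J - w{\left(X{\left(-17 \right)},691 \right)} = -77341 - \frac{1}{-19 - 19} = -77341 - \frac{1}{-38} = -77341 - - \frac{1}{38} = -77341 + \frac{1}{38} = - \frac{2938957}{38}$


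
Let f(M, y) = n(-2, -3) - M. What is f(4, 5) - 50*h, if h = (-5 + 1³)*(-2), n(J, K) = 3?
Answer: -401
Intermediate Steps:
f(M, y) = 3 - M
h = 8 (h = (-5 + 1)*(-2) = -4*(-2) = 8)
f(4, 5) - 50*h = (3 - 1*4) - 50*8 = (3 - 4) - 400 = -1 - 400 = -401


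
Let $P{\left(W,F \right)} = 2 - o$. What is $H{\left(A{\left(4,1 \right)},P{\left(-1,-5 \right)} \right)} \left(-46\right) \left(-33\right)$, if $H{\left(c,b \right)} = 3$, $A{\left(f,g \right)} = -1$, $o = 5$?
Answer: $4554$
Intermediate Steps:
$P{\left(W,F \right)} = -3$ ($P{\left(W,F \right)} = 2 - 5 = -3$)
$H{\left(A{\left(4,1 \right)},P{\left(-1,-5 \right)} \right)} \left(-46\right) \left(-33\right) = 3 \left(-46\right) \left(-33\right) = \left(-138\right) \left(-33\right) = 4554$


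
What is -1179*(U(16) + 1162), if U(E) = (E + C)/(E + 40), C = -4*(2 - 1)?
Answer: -19183509/14 ≈ -1.3703e+6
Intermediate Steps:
C = -4 (C = -4*1 = -4)
U(E) = (-4 + E)/(40 + E) (U(E) = (E - 4)/(E + 40) = (-4 + E)/(40 + E))
-1179*(U(16) + 1162) = -1179*((-4 + 16)/(40 + 16) + 1162) = -1179*(12/56 + 1162) = -1179*((1/56)*12 + 1162) = -1179*(3/14 + 1162) = -1179*16271/14 = -19183509/14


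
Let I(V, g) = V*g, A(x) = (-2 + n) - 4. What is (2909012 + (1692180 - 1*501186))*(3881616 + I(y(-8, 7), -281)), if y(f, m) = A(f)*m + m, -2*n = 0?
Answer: 15954972448706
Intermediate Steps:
n = 0 (n = -1/2*0 = 0)
A(x) = -6 (A(x) = (-2 + 0) - 4 = -2 - 4 = -6)
y(f, m) = -5*m (y(f, m) = -6*m + m = -5*m)
(2909012 + (1692180 - 1*501186))*(3881616 + I(y(-8, 7), -281)) = (2909012 + (1692180 - 1*501186))*(3881616 - 5*7*(-281)) = (2909012 + (1692180 - 501186))*(3881616 - 35*(-281)) = (2909012 + 1190994)*(3881616 + 9835) = 4100006*3891451 = 15954972448706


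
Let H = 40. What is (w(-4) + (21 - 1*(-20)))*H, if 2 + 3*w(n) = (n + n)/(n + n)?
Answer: 4880/3 ≈ 1626.7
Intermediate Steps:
w(n) = -⅓ (w(n) = -⅔ + ((n + n)/(n + n))/3 = -⅔ + ((2*n)/((2*n)))/3 = -⅔ + ((2*n)*(1/(2*n)))/3 = -⅔ + (⅓)*1 = -⅔ + ⅓ = -⅓)
(w(-4) + (21 - 1*(-20)))*H = (-⅓ + (21 - 1*(-20)))*40 = (-⅓ + (21 + 20))*40 = (-⅓ + 41)*40 = (122/3)*40 = 4880/3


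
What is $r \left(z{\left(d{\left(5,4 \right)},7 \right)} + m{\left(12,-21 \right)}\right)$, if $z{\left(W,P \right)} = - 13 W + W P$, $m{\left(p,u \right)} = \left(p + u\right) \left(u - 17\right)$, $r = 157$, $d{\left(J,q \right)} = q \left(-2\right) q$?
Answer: $83838$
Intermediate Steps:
$d{\left(J,q \right)} = - 2 q^{2}$ ($d{\left(J,q \right)} = - 2 q q = - 2 q^{2}$)
$m{\left(p,u \right)} = \left(-17 + u\right) \left(p + u\right)$ ($m{\left(p,u \right)} = \left(p + u\right) \left(-17 + u\right) = \left(-17 + u\right) \left(p + u\right)$)
$z{\left(W,P \right)} = - 13 W + P W$
$r \left(z{\left(d{\left(5,4 \right)},7 \right)} + m{\left(12,-21 \right)}\right) = 157 \left(- 2 \cdot 4^{2} \left(-13 + 7\right) + \left(\left(-21\right)^{2} - 204 - -357 + 12 \left(-21\right)\right)\right) = 157 \left(\left(-2\right) 16 \left(-6\right) + \left(441 - 204 + 357 - 252\right)\right) = 157 \left(\left(-32\right) \left(-6\right) + 342\right) = 157 \left(192 + 342\right) = 157 \cdot 534 = 83838$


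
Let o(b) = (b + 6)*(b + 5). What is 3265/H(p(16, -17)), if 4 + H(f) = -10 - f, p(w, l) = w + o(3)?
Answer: -3265/102 ≈ -32.010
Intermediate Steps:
o(b) = (5 + b)*(6 + b) (o(b) = (6 + b)*(5 + b) = (5 + b)*(6 + b))
p(w, l) = 72 + w (p(w, l) = w + (30 + 3² + 11*3) = w + (30 + 9 + 33) = w + 72 = 72 + w)
H(f) = -14 - f (H(f) = -4 + (-10 - f) = -14 - f)
3265/H(p(16, -17)) = 3265/(-14 - (72 + 16)) = 3265/(-14 - 1*88) = 3265/(-14 - 88) = 3265/(-102) = 3265*(-1/102) = -3265/102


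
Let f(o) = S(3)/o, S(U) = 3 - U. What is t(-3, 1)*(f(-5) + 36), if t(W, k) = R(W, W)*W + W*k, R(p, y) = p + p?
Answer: 540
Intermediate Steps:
R(p, y) = 2*p
t(W, k) = 2*W² + W*k (t(W, k) = (2*W)*W + W*k = 2*W² + W*k)
f(o) = 0 (f(o) = (3 - 1*3)/o = (3 - 3)/o = 0/o = 0)
t(-3, 1)*(f(-5) + 36) = (-3*(1 + 2*(-3)))*(0 + 36) = -3*(1 - 6)*36 = -3*(-5)*36 = 15*36 = 540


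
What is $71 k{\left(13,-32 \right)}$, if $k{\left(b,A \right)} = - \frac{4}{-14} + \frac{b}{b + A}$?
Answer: $- \frac{3763}{133} \approx -28.293$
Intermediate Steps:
$k{\left(b,A \right)} = \frac{2}{7} + \frac{b}{A + b}$ ($k{\left(b,A \right)} = \left(-4\right) \left(- \frac{1}{14}\right) + \frac{b}{A + b} = \frac{2}{7} + \frac{b}{A + b}$)
$71 k{\left(13,-32 \right)} = 71 \frac{2 \left(-32\right) + 9 \cdot 13}{7 \left(-32 + 13\right)} = 71 \frac{-64 + 117}{7 \left(-19\right)} = 71 \cdot \frac{1}{7} \left(- \frac{1}{19}\right) 53 = 71 \left(- \frac{53}{133}\right) = - \frac{3763}{133}$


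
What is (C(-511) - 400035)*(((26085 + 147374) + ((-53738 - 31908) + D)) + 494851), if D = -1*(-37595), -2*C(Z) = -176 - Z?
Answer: -496458404895/2 ≈ -2.4823e+11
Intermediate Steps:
C(Z) = 88 + Z/2 (C(Z) = -(-176 - Z)/2 = 88 + Z/2)
D = 37595
(C(-511) - 400035)*(((26085 + 147374) + ((-53738 - 31908) + D)) + 494851) = ((88 + (½)*(-511)) - 400035)*(((26085 + 147374) + ((-53738 - 31908) + 37595)) + 494851) = ((88 - 511/2) - 400035)*((173459 + (-85646 + 37595)) + 494851) = (-335/2 - 400035)*((173459 - 48051) + 494851) = -800405*(125408 + 494851)/2 = -800405/2*620259 = -496458404895/2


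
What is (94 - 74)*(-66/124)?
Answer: -330/31 ≈ -10.645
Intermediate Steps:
(94 - 74)*(-66/124) = 20*(-66*1/124) = 20*(-33/62) = -330/31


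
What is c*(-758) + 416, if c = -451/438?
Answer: 262033/219 ≈ 1196.5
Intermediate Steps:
c = -451/438 (c = -451*1/438 = -451/438 ≈ -1.0297)
c*(-758) + 416 = -451/438*(-758) + 416 = 170929/219 + 416 = 262033/219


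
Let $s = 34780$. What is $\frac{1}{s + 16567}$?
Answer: $\frac{1}{51347} \approx 1.9475 \cdot 10^{-5}$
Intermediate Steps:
$\frac{1}{s + 16567} = \frac{1}{34780 + 16567} = \frac{1}{51347}$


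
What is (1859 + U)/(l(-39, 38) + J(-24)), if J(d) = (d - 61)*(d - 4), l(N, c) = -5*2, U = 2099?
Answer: 1979/1185 ≈ 1.6700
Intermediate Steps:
l(N, c) = -10
J(d) = (-61 + d)*(-4 + d)
(1859 + U)/(l(-39, 38) + J(-24)) = (1859 + 2099)/(-10 + (244 + (-24)² - 65*(-24))) = 3958/(-10 + (244 + 576 + 1560)) = 3958/(-10 + 2380) = 3958/2370 = 3958*(1/2370) = 1979/1185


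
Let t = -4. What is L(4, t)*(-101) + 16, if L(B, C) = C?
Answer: 420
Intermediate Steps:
L(4, t)*(-101) + 16 = -4*(-101) + 16 = 404 + 16 = 420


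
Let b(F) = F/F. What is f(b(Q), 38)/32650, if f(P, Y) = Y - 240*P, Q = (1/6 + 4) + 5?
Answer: -101/16325 ≈ -0.0061868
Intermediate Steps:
Q = 55/6 (Q = (1*(⅙) + 4) + 5 = (⅙ + 4) + 5 = 25/6 + 5 = 55/6 ≈ 9.1667)
b(F) = 1
f(b(Q), 38)/32650 = (38 - 240*1)/32650 = (38 - 240)*(1/32650) = -202*1/32650 = -101/16325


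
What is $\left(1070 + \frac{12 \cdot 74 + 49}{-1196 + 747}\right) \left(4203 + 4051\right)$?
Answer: $\frac{3957735222}{449} \approx 8.8146 \cdot 10^{6}$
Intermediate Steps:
$\left(1070 + \frac{12 \cdot 74 + 49}{-1196 + 747}\right) \left(4203 + 4051\right) = \left(1070 + \frac{888 + 49}{-449}\right) 8254 = \left(1070 + 937 \left(- \frac{1}{449}\right)\right) 8254 = \left(1070 - \frac{937}{449}\right) 8254 = \frac{479493}{449} \cdot 8254 = \frac{3957735222}{449}$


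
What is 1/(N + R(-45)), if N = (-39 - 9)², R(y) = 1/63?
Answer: 63/145153 ≈ 0.00043402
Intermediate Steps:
R(y) = 1/63
N = 2304 (N = (-48)² = 2304)
1/(N + R(-45)) = 1/(2304 + 1/63) = 1/(145153/63) = 63/145153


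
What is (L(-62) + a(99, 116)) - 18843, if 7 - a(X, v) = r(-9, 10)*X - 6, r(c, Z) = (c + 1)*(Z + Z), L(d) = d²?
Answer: 854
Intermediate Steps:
r(c, Z) = 2*Z*(1 + c) (r(c, Z) = (1 + c)*(2*Z) = 2*Z*(1 + c))
a(X, v) = 13 + 160*X (a(X, v) = 7 - ((2*10*(1 - 9))*X - 6) = 7 - ((2*10*(-8))*X - 6) = 7 - (-160*X - 6) = 7 - (-6 - 160*X) = 7 + (6 + 160*X) = 13 + 160*X)
(L(-62) + a(99, 116)) - 18843 = ((-62)² + (13 + 160*99)) - 18843 = (3844 + (13 + 15840)) - 18843 = (3844 + 15853) - 18843 = 19697 - 18843 = 854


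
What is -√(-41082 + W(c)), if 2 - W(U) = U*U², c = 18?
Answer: -8*I*√733 ≈ -216.59*I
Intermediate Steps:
W(U) = 2 - U³ (W(U) = 2 - U*U² = 2 - U³)
-√(-41082 + W(c)) = -√(-41082 + (2 - 1*18³)) = -√(-41082 + (2 - 1*5832)) = -√(-41082 + (2 - 5832)) = -√(-41082 - 5830) = -√(-46912) = -8*I*√733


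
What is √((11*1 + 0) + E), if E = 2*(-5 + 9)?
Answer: √19 ≈ 4.3589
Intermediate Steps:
E = 8 (E = 2*4 = 8)
√((11*1 + 0) + E) = √((11*1 + 0) + 8) = √((11 + 0) + 8) = √(11 + 8) = √19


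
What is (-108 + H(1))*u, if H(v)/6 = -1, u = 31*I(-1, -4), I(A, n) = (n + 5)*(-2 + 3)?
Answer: -3534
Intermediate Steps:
I(A, n) = 5 + n (I(A, n) = (5 + n)*1 = 5 + n)
u = 31 (u = 31*(5 - 4) = 31*1 = 31)
H(v) = -6 (H(v) = 6*(-1) = -6)
(-108 + H(1))*u = (-108 - 6)*31 = -114*31 = -3534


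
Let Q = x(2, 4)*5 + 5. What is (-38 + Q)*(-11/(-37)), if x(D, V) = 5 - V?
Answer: -308/37 ≈ -8.3243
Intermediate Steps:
Q = 10 (Q = (5 - 1*4)*5 + 5 = (5 - 4)*5 + 5 = 1*5 + 5 = 5 + 5 = 10)
(-38 + Q)*(-11/(-37)) = (-38 + 10)*(-11/(-37)) = -(-308)*(-1)/37 = -28*11/37 = -308/37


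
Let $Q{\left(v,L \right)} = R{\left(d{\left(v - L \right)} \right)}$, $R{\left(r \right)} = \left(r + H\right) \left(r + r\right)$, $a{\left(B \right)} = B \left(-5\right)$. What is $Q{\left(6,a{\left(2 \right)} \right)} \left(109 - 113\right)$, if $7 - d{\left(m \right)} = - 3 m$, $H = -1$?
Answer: $-23760$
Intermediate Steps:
$a{\left(B \right)} = - 5 B$
$d{\left(m \right)} = 7 + 3 m$ ($d{\left(m \right)} = 7 - - 3 m = 7 + 3 m$)
$R{\left(r \right)} = 2 r \left(-1 + r\right)$ ($R{\left(r \right)} = \left(r - 1\right) \left(r + r\right) = \left(-1 + r\right) 2 r = 2 r \left(-1 + r\right)$)
$Q{\left(v,L \right)} = 2 \left(6 - 3 L + 3 v\right) \left(7 - 3 L + 3 v\right)$ ($Q{\left(v,L \right)} = 2 \left(7 + 3 \left(v - L\right)\right) \left(-1 + \left(7 + 3 \left(v - L\right)\right)\right) = 2 \left(7 - \left(- 3 v + 3 L\right)\right) \left(-1 - \left(-7 - 3 v + 3 L\right)\right) = 2 \left(7 - 3 L + 3 v\right) \left(-1 + \left(7 - 3 L + 3 v\right)\right) = 2 \left(7 - 3 L + 3 v\right) \left(6 - 3 L + 3 v\right) = 2 \left(6 - 3 L + 3 v\right) \left(7 - 3 L + 3 v\right)$)
$Q{\left(6,a{\left(2 \right)} \right)} \left(109 - 113\right) = 6 \left(-7 - 18 + 3 \left(\left(-5\right) 2\right)\right) \left(-2 - 10 - 6\right) \left(109 - 113\right) = 6 \left(-7 - 18 + 3 \left(-10\right)\right) \left(-2 - 10 - 6\right) \left(-4\right) = 6 \left(-7 - 18 - 30\right) \left(-18\right) \left(-4\right) = 6 \left(-55\right) \left(-18\right) \left(-4\right) = 5940 \left(-4\right) = -23760$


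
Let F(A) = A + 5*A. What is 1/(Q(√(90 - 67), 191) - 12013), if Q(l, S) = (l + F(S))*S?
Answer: 206873/42795599066 - 191*√23/42795599066 ≈ 4.8126e-6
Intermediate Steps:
F(A) = 6*A
Q(l, S) = S*(l + 6*S) (Q(l, S) = (l + 6*S)*S = S*(l + 6*S))
1/(Q(√(90 - 67), 191) - 12013) = 1/(191*(√(90 - 67) + 6*191) - 12013) = 1/(191*(√23 + 1146) - 12013) = 1/(191*(1146 + √23) - 12013) = 1/((218886 + 191*√23) - 12013) = 1/(206873 + 191*√23)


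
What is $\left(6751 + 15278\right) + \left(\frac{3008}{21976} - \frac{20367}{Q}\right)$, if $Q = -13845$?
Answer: $\frac{279290939368}{12677405} \approx 22031.0$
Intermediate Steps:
$\left(6751 + 15278\right) + \left(\frac{3008}{21976} - \frac{20367}{Q}\right) = \left(6751 + 15278\right) + \left(\frac{3008}{21976} - \frac{20367}{-13845}\right) = 22029 + \left(3008 \cdot \frac{1}{21976} - - \frac{6789}{4615}\right) = 22029 + \left(\frac{376}{2747} + \frac{6789}{4615}\right) = 22029 + \frac{20384623}{12677405} = \frac{279290939368}{12677405}$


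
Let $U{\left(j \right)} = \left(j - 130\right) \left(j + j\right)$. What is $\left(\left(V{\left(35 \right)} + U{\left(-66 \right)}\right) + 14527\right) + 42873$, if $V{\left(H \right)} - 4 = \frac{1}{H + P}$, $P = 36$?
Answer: $\frac{5912597}{71} \approx 83276.0$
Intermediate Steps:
$U{\left(j \right)} = 2 j \left(-130 + j\right)$ ($U{\left(j \right)} = \left(-130 + j\right) 2 j = 2 j \left(-130 + j\right)$)
$V{\left(H \right)} = 4 + \frac{1}{36 + H}$ ($V{\left(H \right)} = 4 + \frac{1}{H + 36} = 4 + \frac{1}{36 + H}$)
$\left(\left(V{\left(35 \right)} + U{\left(-66 \right)}\right) + 14527\right) + 42873 = \left(\left(\frac{145 + 4 \cdot 35}{36 + 35} + 2 \left(-66\right) \left(-130 - 66\right)\right) + 14527\right) + 42873 = \left(\left(\frac{145 + 140}{71} + 2 \left(-66\right) \left(-196\right)\right) + 14527\right) + 42873 = \left(\left(\frac{1}{71} \cdot 285 + 25872\right) + 14527\right) + 42873 = \left(\left(\frac{285}{71} + 25872\right) + 14527\right) + 42873 = \left(\frac{1837197}{71} + 14527\right) + 42873 = \frac{2868614}{71} + 42873 = \frac{5912597}{71}$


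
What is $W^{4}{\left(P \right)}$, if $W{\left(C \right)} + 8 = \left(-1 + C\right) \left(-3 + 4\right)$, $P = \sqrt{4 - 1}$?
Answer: $\left(9 - \sqrt{3}\right)^{4} \approx 2790.3$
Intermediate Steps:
$P = \sqrt{3} \approx 1.732$
$W{\left(C \right)} = -9 + C$ ($W{\left(C \right)} = -8 + \left(-1 + C\right) \left(-3 + 4\right) = -8 + \left(-1 + C\right) 1 = -8 + \left(-1 + C\right) = -9 + C$)
$W^{4}{\left(P \right)} = \left(-9 + \sqrt{3}\right)^{4}$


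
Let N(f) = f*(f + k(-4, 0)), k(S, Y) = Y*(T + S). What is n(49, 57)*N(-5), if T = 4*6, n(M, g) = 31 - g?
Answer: -650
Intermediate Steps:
T = 24
k(S, Y) = Y*(24 + S)
N(f) = f² (N(f) = f*(f + 0*(24 - 4)) = f*(f + 0*20) = f*(f + 0) = f*f = f²)
n(49, 57)*N(-5) = (31 - 1*57)*(-5)² = (31 - 57)*25 = -26*25 = -650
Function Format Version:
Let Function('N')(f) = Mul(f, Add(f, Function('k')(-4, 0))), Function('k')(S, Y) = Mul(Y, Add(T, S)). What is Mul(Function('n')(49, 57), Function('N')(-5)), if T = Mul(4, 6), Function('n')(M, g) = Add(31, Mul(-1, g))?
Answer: -650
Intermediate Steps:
T = 24
Function('k')(S, Y) = Mul(Y, Add(24, S))
Function('N')(f) = Pow(f, 2) (Function('N')(f) = Mul(f, Add(f, Mul(0, Add(24, -4)))) = Mul(f, Add(f, Mul(0, 20))) = Mul(f, Add(f, 0)) = Mul(f, f) = Pow(f, 2))
Mul(Function('n')(49, 57), Function('N')(-5)) = Mul(Add(31, Mul(-1, 57)), Pow(-5, 2)) = Mul(Add(31, -57), 25) = Mul(-26, 25) = -650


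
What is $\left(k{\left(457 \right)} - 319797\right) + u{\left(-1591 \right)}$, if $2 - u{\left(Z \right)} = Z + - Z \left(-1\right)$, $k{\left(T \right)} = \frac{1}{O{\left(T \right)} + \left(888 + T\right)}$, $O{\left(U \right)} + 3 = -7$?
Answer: $- \frac{422678354}{1335} \approx -3.1661 \cdot 10^{5}$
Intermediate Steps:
$O{\left(U \right)} = -10$ ($O{\left(U \right)} = -3 - 7 = -10$)
$k{\left(T \right)} = \frac{1}{878 + T}$ ($k{\left(T \right)} = \frac{1}{-10 + \left(888 + T\right)} = \frac{1}{878 + T}$)
$u{\left(Z \right)} = 2 - 2 Z$ ($u{\left(Z \right)} = 2 - \left(Z + - Z \left(-1\right)\right) = 2 - \left(Z + Z\right) = 2 - 2 Z$)
$\left(k{\left(457 \right)} - 319797\right) + u{\left(-1591 \right)} = \left(\frac{1}{878 + 457} - 319797\right) + \left(2 - -3182\right) = \left(\frac{1}{1335} - 319797\right) + \left(2 + 3182\right) = \left(\frac{1}{1335} - 319797\right) + 3184 = - \frac{426928994}{1335} + 3184 = - \frac{422678354}{1335}$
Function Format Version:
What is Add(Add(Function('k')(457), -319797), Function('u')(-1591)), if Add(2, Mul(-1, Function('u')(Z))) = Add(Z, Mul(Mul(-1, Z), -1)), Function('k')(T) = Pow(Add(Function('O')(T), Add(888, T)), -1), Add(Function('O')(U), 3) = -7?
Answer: Rational(-422678354, 1335) ≈ -3.1661e+5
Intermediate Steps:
Function('O')(U) = -10 (Function('O')(U) = Add(-3, -7) = -10)
Function('k')(T) = Pow(Add(878, T), -1) (Function('k')(T) = Pow(Add(-10, Add(888, T)), -1) = Pow(Add(878, T), -1))
Function('u')(Z) = Add(2, Mul(-2, Z)) (Function('u')(Z) = Add(2, Mul(-1, Add(Z, Mul(Mul(-1, Z), -1)))) = Add(2, Mul(-1, Add(Z, Z))) = Add(2, Mul(-1, Mul(2, Z))) = Add(2, Mul(-2, Z)))
Add(Add(Function('k')(457), -319797), Function('u')(-1591)) = Add(Add(Pow(Add(878, 457), -1), -319797), Add(2, Mul(-2, -1591))) = Add(Add(Pow(1335, -1), -319797), Add(2, 3182)) = Add(Add(Rational(1, 1335), -319797), 3184) = Add(Rational(-426928994, 1335), 3184) = Rational(-422678354, 1335)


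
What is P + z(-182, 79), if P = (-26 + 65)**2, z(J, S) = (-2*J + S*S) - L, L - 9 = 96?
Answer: 8021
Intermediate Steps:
L = 105 (L = 9 + 96 = 105)
z(J, S) = -105 + S**2 - 2*J (z(J, S) = (-2*J + S*S) - 1*105 = (-2*J + S**2) - 105 = (S**2 - 2*J) - 105 = -105 + S**2 - 2*J)
P = 1521 (P = 39**2 = 1521)
P + z(-182, 79) = 1521 + (-105 + 79**2 - 2*(-182)) = 1521 + (-105 + 6241 + 364) = 1521 + 6500 = 8021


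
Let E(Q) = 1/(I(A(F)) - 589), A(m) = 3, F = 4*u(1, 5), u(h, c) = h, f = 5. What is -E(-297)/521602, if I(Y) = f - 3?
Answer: 1/306180374 ≈ 3.2660e-9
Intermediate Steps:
F = 4 (F = 4*1 = 4)
I(Y) = 2 (I(Y) = 5 - 3 = 2)
E(Q) = -1/587 (E(Q) = 1/(2 - 589) = 1/(-587) = -1/587)
-E(-297)/521602 = -(-1)/(587*521602) = -1*(-1/306180374) = 1/306180374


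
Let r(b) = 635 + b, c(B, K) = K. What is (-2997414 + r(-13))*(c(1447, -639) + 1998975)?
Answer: -5988597338112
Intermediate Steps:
(-2997414 + r(-13))*(c(1447, -639) + 1998975) = (-2997414 + (635 - 13))*(-639 + 1998975) = (-2997414 + 622)*1998336 = -2996792*1998336 = -5988597338112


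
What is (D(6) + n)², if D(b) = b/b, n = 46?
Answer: 2209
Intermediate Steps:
D(b) = 1
(D(6) + n)² = (1 + 46)² = 47² = 2209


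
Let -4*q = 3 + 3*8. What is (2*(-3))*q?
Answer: 81/2 ≈ 40.500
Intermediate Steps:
q = -27/4 (q = -(3 + 3*8)/4 = -(3 + 24)/4 = -1/4*27 = -27/4 ≈ -6.7500)
(2*(-3))*q = (2*(-3))*(-27/4) = -6*(-27/4) = 81/2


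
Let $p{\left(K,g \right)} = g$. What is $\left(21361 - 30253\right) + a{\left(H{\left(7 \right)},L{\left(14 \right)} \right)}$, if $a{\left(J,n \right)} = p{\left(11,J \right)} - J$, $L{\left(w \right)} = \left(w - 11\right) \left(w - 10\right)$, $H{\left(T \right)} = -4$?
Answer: $-8892$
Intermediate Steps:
$L{\left(w \right)} = \left(-11 + w\right) \left(-10 + w\right)$
$a{\left(J,n \right)} = 0$ ($a{\left(J,n \right)} = J - J = 0$)
$\left(21361 - 30253\right) + a{\left(H{\left(7 \right)},L{\left(14 \right)} \right)} = \left(21361 - 30253\right) + 0 = -8892 + 0 = -8892$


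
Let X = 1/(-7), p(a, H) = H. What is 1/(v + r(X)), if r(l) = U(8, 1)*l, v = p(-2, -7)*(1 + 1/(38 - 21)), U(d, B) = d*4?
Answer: -119/1426 ≈ -0.083450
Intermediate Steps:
U(d, B) = 4*d
X = -⅐ ≈ -0.14286
v = -126/17 (v = -7*(1 + 1/(38 - 21)) = -7*(1 + 1/17) = -7*18/17 = -126/17 ≈ -7.4118)
r(l) = 32*l (r(l) = (4*8)*l = 32*l)
1/(v + r(X)) = 1/(-126/17 + 32*(-⅐)) = 1/(-126/17 - 32/7) = 1/(-1426/119) = -119/1426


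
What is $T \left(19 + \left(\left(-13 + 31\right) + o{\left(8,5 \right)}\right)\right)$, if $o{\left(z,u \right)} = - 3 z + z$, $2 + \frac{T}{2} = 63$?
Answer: $2562$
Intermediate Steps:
$T = 122$ ($T = -4 + 2 \cdot 63 = -4 + 126 = 122$)
$o{\left(z,u \right)} = - 2 z$
$T \left(19 + \left(\left(-13 + 31\right) + o{\left(8,5 \right)}\right)\right) = 122 \left(19 + \left(\left(-13 + 31\right) - 16\right)\right) = 122 \left(19 + \left(18 - 16\right)\right) = 122 \left(19 + 2\right) = 122 \cdot 21 = 2562$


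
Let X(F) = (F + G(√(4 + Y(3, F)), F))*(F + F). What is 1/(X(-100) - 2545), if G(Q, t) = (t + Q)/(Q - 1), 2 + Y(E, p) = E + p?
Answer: (I + √95)/(5*(-509*I + 3451*√95)) ≈ 5.7851e-5 + 6.8214e-6*I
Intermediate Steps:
Y(E, p) = -2 + E + p (Y(E, p) = -2 + (E + p) = -2 + E + p)
G(Q, t) = (Q + t)/(-1 + Q)
X(F) = 2*F*(F + (F + √(5 + F))/(-1 + √(5 + F))) (X(F) = (F + (√(4 + (-2 + 3 + F)) + F)/(-1 + √(4 + (-2 + 3 + F))))*(F + F) = (F + (√(4 + (1 + F)) + F)/(-1 + √(4 + (1 + F))))*(2*F) = (F + (√(5 + F) + F)/(-1 + √(5 + F)))*(2*F) = (F + (F + √(5 + F))/(-1 + √(5 + F)))*(2*F) = 2*F*(F + (F + √(5 + F))/(-1 + √(5 + F))))
1/(X(-100) - 2545) = 1/(2*(-100)*√(5 - 100)*(1 - 100)/(-1 + √(5 - 100)) - 2545) = 1/(2*(-100)*√(-95)*(-99)/(-1 + √(-95)) - 2545) = 1/(2*(-100)*(I*√95)*(-99)/(-1 + I*√95) - 2545) = 1/(19800*I*√95/(-1 + I*√95) - 2545) = 1/(-2545 + 19800*I*√95/(-1 + I*√95))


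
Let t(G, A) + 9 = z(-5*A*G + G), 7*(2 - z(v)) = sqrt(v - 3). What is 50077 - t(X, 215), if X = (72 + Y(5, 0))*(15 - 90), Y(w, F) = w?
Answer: 50084 + sqrt(6202347)/7 ≈ 50440.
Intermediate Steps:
X = -5775 (X = (72 + 5)*(15 - 90) = 77*(-75) = -5775)
z(v) = 2 - sqrt(-3 + v)/7 (z(v) = 2 - sqrt(v - 3)/7 = 2 - sqrt(-3 + v)/7)
t(G, A) = -7 - sqrt(-3 + G - 5*A*G)/7 (t(G, A) = -9 + (2 - sqrt(-3 + (-5*A*G + G))/7) = -9 + (2 - sqrt(-3 + (G - 5*A*G))/7) = -9 + (2 - sqrt(-3 + G - 5*A*G)/7) = -7 - sqrt(-3 + G - 5*A*G)/7)
50077 - t(X, 215) = 50077 - (-7 - sqrt(-3 - 5775 - 5*215*(-5775))/7) = 50077 - (-7 - sqrt(-3 - 5775 + 6208125)/7) = 50077 - (-7 - sqrt(6202347)/7) = 50077 + (7 + sqrt(6202347)/7) = 50084 + sqrt(6202347)/7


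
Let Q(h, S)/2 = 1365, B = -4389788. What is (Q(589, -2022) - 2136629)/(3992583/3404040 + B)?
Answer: 2421292517320/4981003316979 ≈ 0.48611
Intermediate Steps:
Q(h, S) = 2730 (Q(h, S) = 2*1365 = 2730)
(Q(589, -2022) - 2136629)/(3992583/3404040 + B) = (2730 - 2136629)/(3992583/3404040 - 4389788) = -2133899/(3992583*(1/3404040) - 4389788) = -2133899/(1330861/1134680 - 4389788) = -2133899/(-4981003316979/1134680) = -2133899*(-1134680/4981003316979) = 2421292517320/4981003316979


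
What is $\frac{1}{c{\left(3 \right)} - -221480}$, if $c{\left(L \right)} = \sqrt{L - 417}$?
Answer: $\frac{110740}{24526695407} - \frac{3 i \sqrt{46}}{49053390814} \approx 4.5151 \cdot 10^{-6} - 4.1479 \cdot 10^{-10} i$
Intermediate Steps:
$c{\left(L \right)} = \sqrt{-417 + L}$
$\frac{1}{c{\left(3 \right)} - -221480} = \frac{1}{\sqrt{-417 + 3} - -221480} = \frac{1}{\sqrt{-414} + 221480} = \frac{1}{3 i \sqrt{46} + 221480} = \frac{1}{221480 + 3 i \sqrt{46}}$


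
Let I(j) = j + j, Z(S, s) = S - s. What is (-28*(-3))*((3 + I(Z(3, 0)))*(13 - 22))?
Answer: -6804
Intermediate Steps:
I(j) = 2*j
(-28*(-3))*((3 + I(Z(3, 0)))*(13 - 22)) = (-28*(-3))*((3 + 2*(3 - 1*0))*(13 - 22)) = 84*((3 + 2*(3 + 0))*(-9)) = 84*((3 + 2*3)*(-9)) = 84*((3 + 6)*(-9)) = 84*(9*(-9)) = 84*(-81) = -6804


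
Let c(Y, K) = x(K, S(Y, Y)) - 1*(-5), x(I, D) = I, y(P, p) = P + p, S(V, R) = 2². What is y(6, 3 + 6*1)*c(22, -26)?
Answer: -315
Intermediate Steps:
S(V, R) = 4
c(Y, K) = 5 + K (c(Y, K) = K - 1*(-5) = K + 5 = 5 + K)
y(6, 3 + 6*1)*c(22, -26) = (6 + (3 + 6*1))*(5 - 26) = (6 + (3 + 6))*(-21) = (6 + 9)*(-21) = 15*(-21) = -315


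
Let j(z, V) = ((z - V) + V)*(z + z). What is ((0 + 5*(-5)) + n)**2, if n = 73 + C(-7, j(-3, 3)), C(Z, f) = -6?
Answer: 1764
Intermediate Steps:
j(z, V) = 2*z**2 (j(z, V) = z*(2*z) = 2*z**2)
n = 67 (n = 73 - 6 = 67)
((0 + 5*(-5)) + n)**2 = ((0 + 5*(-5)) + 67)**2 = ((0 - 25) + 67)**2 = (-25 + 67)**2 = 42**2 = 1764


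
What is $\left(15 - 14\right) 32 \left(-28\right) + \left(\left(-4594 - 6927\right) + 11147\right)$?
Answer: $-1270$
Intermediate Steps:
$\left(15 - 14\right) 32 \left(-28\right) + \left(\left(-4594 - 6927\right) + 11147\right) = 1 \cdot 32 \left(-28\right) + \left(-11521 + 11147\right) = 32 \left(-28\right) - 374 = -896 - 374 = -1270$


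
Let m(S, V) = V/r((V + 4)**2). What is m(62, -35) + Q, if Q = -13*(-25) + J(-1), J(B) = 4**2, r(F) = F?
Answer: 327666/961 ≈ 340.96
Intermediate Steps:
m(S, V) = V/(4 + V)**2 (m(S, V) = V/((V + 4)**2) = V/((4 + V)**2) = V/(4 + V)**2)
J(B) = 16
Q = 341 (Q = -13*(-25) + 16 = 325 + 16 = 341)
m(62, -35) + Q = -35/(4 - 35)**2 + 341 = -35/(-31)**2 + 341 = -35*1/961 + 341 = -35/961 + 341 = 327666/961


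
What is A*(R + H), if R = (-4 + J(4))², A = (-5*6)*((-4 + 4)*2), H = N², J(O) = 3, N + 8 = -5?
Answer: 0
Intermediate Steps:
N = -13 (N = -8 - 5 = -13)
H = 169 (H = (-13)² = 169)
A = 0 (A = -0*2 = -30*0 = 0)
R = 1 (R = (-4 + 3)² = (-1)² = 1)
A*(R + H) = 0*(1 + 169) = 0*170 = 0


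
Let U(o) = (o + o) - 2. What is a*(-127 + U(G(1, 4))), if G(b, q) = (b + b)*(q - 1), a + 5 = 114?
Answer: -12753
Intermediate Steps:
a = 109 (a = -5 + 114 = 109)
G(b, q) = 2*b*(-1 + q) (G(b, q) = (2*b)*(-1 + q) = 2*b*(-1 + q))
U(o) = -2 + 2*o (U(o) = 2*o - 2 = -2 + 2*o)
a*(-127 + U(G(1, 4))) = 109*(-127 + (-2 + 2*(2*1*(-1 + 4)))) = 109*(-127 + (-2 + 2*(2*1*3))) = 109*(-127 + (-2 + 2*6)) = 109*(-127 + (-2 + 12)) = 109*(-127 + 10) = 109*(-117) = -12753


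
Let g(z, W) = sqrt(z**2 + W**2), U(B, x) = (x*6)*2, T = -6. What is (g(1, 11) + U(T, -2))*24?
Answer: -576 + 24*sqrt(122) ≈ -310.91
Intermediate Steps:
U(B, x) = 12*x (U(B, x) = (6*x)*2 = 12*x)
g(z, W) = sqrt(W**2 + z**2)
(g(1, 11) + U(T, -2))*24 = (sqrt(11**2 + 1**2) + 12*(-2))*24 = (sqrt(121 + 1) - 24)*24 = (sqrt(122) - 24)*24 = (-24 + sqrt(122))*24 = -576 + 24*sqrt(122)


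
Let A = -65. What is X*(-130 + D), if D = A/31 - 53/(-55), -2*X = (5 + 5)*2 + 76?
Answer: 10731936/1705 ≈ 6294.4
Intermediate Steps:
X = -48 (X = -((5 + 5)*2 + 76)/2 = -(10*2 + 76)/2 = -(20 + 76)/2 = -1/2*96 = -48)
D = -1932/1705 (D = -65/31 - 53/(-55) = -65*1/31 - 53*(-1/55) = -65/31 + 53/55 = -1932/1705 ≈ -1.1331)
X*(-130 + D) = -48*(-130 - 1932/1705) = -48*(-223582/1705) = 10731936/1705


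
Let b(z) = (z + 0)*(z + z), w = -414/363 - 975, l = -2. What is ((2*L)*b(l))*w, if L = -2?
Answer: 3779616/121 ≈ 31237.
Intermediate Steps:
w = -118113/121 (w = -414*1/363 - 975 = -138/121 - 975 = -118113/121 ≈ -976.14)
b(z) = 2*z² (b(z) = z*(2*z) = 2*z²)
((2*L)*b(l))*w = ((2*(-2))*(2*(-2)²))*(-118113/121) = -8*4*(-118113/121) = -4*8*(-118113/121) = -32*(-118113/121) = 3779616/121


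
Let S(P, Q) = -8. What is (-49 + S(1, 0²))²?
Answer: 3249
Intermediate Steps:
(-49 + S(1, 0²))² = (-49 - 8)² = (-57)² = 3249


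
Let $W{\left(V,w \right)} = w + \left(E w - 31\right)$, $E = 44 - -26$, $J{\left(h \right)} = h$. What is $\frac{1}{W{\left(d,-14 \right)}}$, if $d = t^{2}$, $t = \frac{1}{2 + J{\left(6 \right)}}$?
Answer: $- \frac{1}{1025} \approx -0.00097561$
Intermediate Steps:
$t = \frac{1}{8}$ ($t = \frac{1}{2 + 6} = \frac{1}{8} \approx 0.125$)
$E = 70$ ($E = 44 + 26 = 70$)
$d = \frac{1}{64}$ ($d = \left(\frac{1}{8}\right)^{2} = \frac{1}{64} \approx 0.015625$)
$W{\left(V,w \right)} = -31 + 71 w$ ($W{\left(V,w \right)} = w + \left(70 w - 31\right) = w + \left(-31 + 70 w\right) = -31 + 71 w$)
$\frac{1}{W{\left(d,-14 \right)}} = \frac{1}{-31 + 71 \left(-14\right)} = \frac{1}{-31 - 994} = \frac{1}{-1025} = - \frac{1}{1025}$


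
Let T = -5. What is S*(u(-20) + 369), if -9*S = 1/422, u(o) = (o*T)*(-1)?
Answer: -269/3798 ≈ -0.070827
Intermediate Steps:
u(o) = 5*o (u(o) = (o*(-5))*(-1) = -5*o*(-1) = 5*o)
S = -1/3798 (S = -⅑/422 = -⅑*1/422 = -1/3798 ≈ -0.00026330)
S*(u(-20) + 369) = -(5*(-20) + 369)/3798 = -(-100 + 369)/3798 = -1/3798*269 = -269/3798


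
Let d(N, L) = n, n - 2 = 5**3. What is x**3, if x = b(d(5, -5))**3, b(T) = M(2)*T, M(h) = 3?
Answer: 169170557716878778609821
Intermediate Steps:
n = 127 (n = 2 + 5**3 = 2 + 125 = 127)
d(N, L) = 127
b(T) = 3*T
x = 55306341 (x = (3*127)**3 = 381**3 = 55306341)
x**3 = 55306341**3 = 169170557716878778609821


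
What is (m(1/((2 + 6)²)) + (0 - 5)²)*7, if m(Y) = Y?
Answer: 11207/64 ≈ 175.11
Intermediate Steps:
(m(1/((2 + 6)²)) + (0 - 5)²)*7 = (1/((2 + 6)²) + (0 - 5)²)*7 = (1/(8²) + (-5)²)*7 = (1/64 + 25)*7 = (1601/64)*7 = 11207/64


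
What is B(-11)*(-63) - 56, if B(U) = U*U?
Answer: -7679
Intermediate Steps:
B(U) = U**2
B(-11)*(-63) - 56 = (-11)**2*(-63) - 56 = 121*(-63) - 56 = -7623 - 56 = -7679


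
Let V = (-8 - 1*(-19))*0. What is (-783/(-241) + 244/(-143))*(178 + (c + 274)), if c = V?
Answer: 24030580/34463 ≈ 697.29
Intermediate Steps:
V = 0 (V = (-8 + 19)*0 = 11*0 = 0)
c = 0
(-783/(-241) + 244/(-143))*(178 + (c + 274)) = (-783/(-241) + 244/(-143))*(178 + (0 + 274)) = (-783*(-1/241) + 244*(-1/143))*(178 + 274) = (783/241 - 244/143)*452 = (53165/34463)*452 = 24030580/34463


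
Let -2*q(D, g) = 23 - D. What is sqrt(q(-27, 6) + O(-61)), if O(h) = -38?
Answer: 3*I*sqrt(7) ≈ 7.9373*I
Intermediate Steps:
q(D, g) = -23/2 + D/2 (q(D, g) = -(23 - D)/2 = -23/2 + D/2)
sqrt(q(-27, 6) + O(-61)) = sqrt((-23/2 + (1/2)*(-27)) - 38) = sqrt((-23/2 - 27/2) - 38) = sqrt(-25 - 38) = sqrt(-63) = 3*I*sqrt(7)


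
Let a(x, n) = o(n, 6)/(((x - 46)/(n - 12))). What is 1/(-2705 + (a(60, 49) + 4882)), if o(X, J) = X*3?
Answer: 2/5131 ≈ 0.00038979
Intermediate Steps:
o(X, J) = 3*X
a(x, n) = 3*n*(-12 + n)/(-46 + x) (a(x, n) = (3*n)/(((x - 46)/(n - 12))) = (3*n)/(((-46 + x)/(-12 + n))) = (3*n)*((-12 + n)/(-46 + x)) = 3*n*(-12 + n)/(-46 + x))
1/(-2705 + (a(60, 49) + 4882)) = 1/(-2705 + (3*49*(-12 + 49)/(-46 + 60) + 4882)) = 1/(-2705 + (3*49*37/14 + 4882)) = 1/(-2705 + (3*49*(1/14)*37 + 4882)) = 1/(-2705 + (777/2 + 4882)) = 1/(-2705 + 10541/2) = 1/(5131/2) = 2/5131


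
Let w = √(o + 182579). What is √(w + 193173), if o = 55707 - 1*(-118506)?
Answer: √(193173 + 2*√89198) ≈ 440.19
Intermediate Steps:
o = 174213 (o = 55707 + 118506 = 174213)
w = 2*√89198 (w = √(174213 + 182579) = √356792 = 2*√89198 ≈ 597.32)
√(w + 193173) = √(2*√89198 + 193173) = √(193173 + 2*√89198)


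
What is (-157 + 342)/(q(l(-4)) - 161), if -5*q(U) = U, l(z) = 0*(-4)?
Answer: -185/161 ≈ -1.1491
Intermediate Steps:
l(z) = 0
q(U) = -U/5
(-157 + 342)/(q(l(-4)) - 161) = (-157 + 342)/(-1/5*0 - 161) = 185/(0 - 161) = 185/(-161) = 185*(-1/161) = -185/161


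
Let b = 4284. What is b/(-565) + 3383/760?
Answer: -268889/85880 ≈ -3.1310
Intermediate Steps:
b/(-565) + 3383/760 = 4284/(-565) + 3383/760 = 4284*(-1/565) + 3383*(1/760) = -4284/565 + 3383/760 = -268889/85880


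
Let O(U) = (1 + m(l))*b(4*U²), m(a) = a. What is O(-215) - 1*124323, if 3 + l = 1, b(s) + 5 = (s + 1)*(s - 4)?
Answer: -34187579614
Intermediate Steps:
b(s) = -5 + (1 + s)*(-4 + s) (b(s) = -5 + (s + 1)*(s - 4) = -5 + (1 + s)*(-4 + s))
l = -2 (l = -3 + 1 = -2)
O(U) = 9 - 16*U⁴ + 12*U² (O(U) = (1 - 2)*(-9 + (4*U²)² - 12*U²) = -(-9 + 16*U⁴ - 12*U²) = -(-9 - 12*U² + 16*U⁴) = 9 - 16*U⁴ + 12*U²)
O(-215) - 1*124323 = (9 - 16*(-215)⁴ + 12*(-215)²) - 1*124323 = (9 - 16*2136750625 + 12*46225) - 124323 = (9 - 34188010000 + 554700) - 124323 = -34187455291 - 124323 = -34187579614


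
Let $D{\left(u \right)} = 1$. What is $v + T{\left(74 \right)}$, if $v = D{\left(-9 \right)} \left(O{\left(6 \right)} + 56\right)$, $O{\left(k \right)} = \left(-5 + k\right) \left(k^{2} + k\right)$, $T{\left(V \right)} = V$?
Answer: $172$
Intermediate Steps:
$O{\left(k \right)} = \left(-5 + k\right) \left(k + k^{2}\right)$
$v = 98$ ($v = 1 \left(6 \left(-5 + 6^{2} - 24\right) + 56\right) = 1 \left(6 \left(-5 + 36 - 24\right) + 56\right) = 1 \left(6 \cdot 7 + 56\right) = 1 \left(42 + 56\right) = 1 \cdot 98 = 98$)
$v + T{\left(74 \right)} = 98 + 74 = 172$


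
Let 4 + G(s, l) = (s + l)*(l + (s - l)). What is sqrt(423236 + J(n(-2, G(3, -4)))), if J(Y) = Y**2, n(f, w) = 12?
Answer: 2*sqrt(105845) ≈ 650.68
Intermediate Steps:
G(s, l) = -4 + s*(l + s) (G(s, l) = -4 + (s + l)*(l + (s - l)) = -4 + (l + s)*s = -4 + s*(l + s))
sqrt(423236 + J(n(-2, G(3, -4)))) = sqrt(423236 + 12**2) = sqrt(423236 + 144) = sqrt(423380) = 2*sqrt(105845)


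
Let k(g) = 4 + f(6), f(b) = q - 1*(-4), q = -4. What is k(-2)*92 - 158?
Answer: 210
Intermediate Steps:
f(b) = 0 (f(b) = -4 - 1*(-4) = -4 + 4 = 0)
k(g) = 4 (k(g) = 4 + 0 = 4)
k(-2)*92 - 158 = 4*92 - 158 = 368 - 158 = 210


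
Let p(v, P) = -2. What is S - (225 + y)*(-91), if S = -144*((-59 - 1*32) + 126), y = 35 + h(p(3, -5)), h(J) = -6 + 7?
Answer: 18711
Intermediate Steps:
h(J) = 1
y = 36 (y = 35 + 1 = 36)
S = -5040 (S = -144*((-59 - 32) + 126) = -144*(-91 + 126) = -144*35 = -5040)
S - (225 + y)*(-91) = -5040 - (225 + 36)*(-91) = -5040 - 261*(-91) = -5040 - 1*(-23751) = -5040 + 23751 = 18711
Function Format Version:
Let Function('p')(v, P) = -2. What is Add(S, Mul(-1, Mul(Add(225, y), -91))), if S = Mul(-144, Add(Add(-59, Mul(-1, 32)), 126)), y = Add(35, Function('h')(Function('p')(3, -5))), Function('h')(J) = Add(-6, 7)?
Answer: 18711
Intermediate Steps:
Function('h')(J) = 1
y = 36 (y = Add(35, 1) = 36)
S = -5040 (S = Mul(-144, Add(Add(-59, -32), 126)) = Mul(-144, Add(-91, 126)) = Mul(-144, 35) = -5040)
Add(S, Mul(-1, Mul(Add(225, y), -91))) = Add(-5040, Mul(-1, Mul(Add(225, 36), -91))) = Add(-5040, Mul(-1, Mul(261, -91))) = Add(-5040, Mul(-1, -23751)) = Add(-5040, 23751) = 18711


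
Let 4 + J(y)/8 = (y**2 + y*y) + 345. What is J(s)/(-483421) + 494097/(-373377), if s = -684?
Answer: -1011620717895/60166094239 ≈ -16.814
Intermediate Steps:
J(y) = 2728 + 16*y**2 (J(y) = -32 + 8*((y**2 + y*y) + 345) = -32 + 8*((y**2 + y**2) + 345) = -32 + 8*(2*y**2 + 345) = -32 + 8*(345 + 2*y**2) = -32 + (2760 + 16*y**2) = 2728 + 16*y**2)
J(s)/(-483421) + 494097/(-373377) = (2728 + 16*(-684)**2)/(-483421) + 494097/(-373377) = (2728 + 16*467856)*(-1/483421) + 494097*(-1/373377) = (2728 + 7485696)*(-1/483421) - 164699/124459 = 7488424*(-1/483421) - 164699/124459 = -7488424/483421 - 164699/124459 = -1011620717895/60166094239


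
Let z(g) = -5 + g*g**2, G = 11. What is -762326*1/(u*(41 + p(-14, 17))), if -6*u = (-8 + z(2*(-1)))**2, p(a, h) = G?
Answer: 381163/1911 ≈ 199.46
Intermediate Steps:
p(a, h) = 11
z(g) = -5 + g**3
u = -147/2 (u = -(-8 + (-5 + (2*(-1))**3))**2/6 = -(-8 + (-5 + (-2)**3))**2/6 = -(-8 + (-5 - 8))**2/6 = -(-8 - 13)**2/6 = -1/6*(-21)**2 = -1/6*441 = -147/2 ≈ -73.500)
-762326*1/(u*(41 + p(-14, 17))) = -762326*(-2/(147*(41 + 11))) = -762326/(52*(-147/2)) = -762326/(-3822) = -762326*(-1/3822) = 381163/1911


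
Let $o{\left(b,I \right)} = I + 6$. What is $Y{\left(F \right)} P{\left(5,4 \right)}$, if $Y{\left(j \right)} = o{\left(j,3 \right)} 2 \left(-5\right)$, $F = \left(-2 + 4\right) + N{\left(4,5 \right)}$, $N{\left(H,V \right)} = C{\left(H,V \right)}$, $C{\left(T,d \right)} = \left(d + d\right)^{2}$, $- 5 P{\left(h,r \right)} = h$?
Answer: $90$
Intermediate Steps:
$P{\left(h,r \right)} = - \frac{h}{5}$
$o{\left(b,I \right)} = 6 + I$
$C{\left(T,d \right)} = 4 d^{2}$ ($C{\left(T,d \right)} = \left(2 d\right)^{2} = 4 d^{2}$)
$N{\left(H,V \right)} = 4 V^{2}$
$F = 102$ ($F = \left(-2 + 4\right) + 4 \cdot 5^{2} = 2 + 4 \cdot 25 = 2 + 100 = 102$)
$Y{\left(j \right)} = -90$ ($Y{\left(j \right)} = \left(6 + 3\right) 2 \left(-5\right) = 9 \left(-10\right) = -90$)
$Y{\left(F \right)} P{\left(5,4 \right)} = - 90 \left(\left(- \frac{1}{5}\right) 5\right) = \left(-90\right) \left(-1\right) = 90$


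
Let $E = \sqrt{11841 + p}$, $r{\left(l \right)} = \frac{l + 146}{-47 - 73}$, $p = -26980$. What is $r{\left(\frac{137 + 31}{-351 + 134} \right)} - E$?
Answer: $- \frac{2251}{1860} - i \sqrt{15139} \approx -1.2102 - 123.04 i$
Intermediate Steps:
$r{\left(l \right)} = - \frac{73}{60} - \frac{l}{120}$ ($r{\left(l \right)} = \frac{146 + l}{-120} = \left(146 + l\right) \left(- \frac{1}{120}\right) = - \frac{73}{60} - \frac{l}{120}$)
$E = i \sqrt{15139}$ ($E = \sqrt{11841 - 26980} = \sqrt{-15139} = i \sqrt{15139} \approx 123.04 i$)
$r{\left(\frac{137 + 31}{-351 + 134} \right)} - E = \left(- \frac{73}{60} - \frac{\left(137 + 31\right) \frac{1}{-351 + 134}}{120}\right) - i \sqrt{15139} = \left(- \frac{73}{60} - \frac{168 \frac{1}{-217}}{120}\right) - i \sqrt{15139} = \left(- \frac{73}{60} - \frac{168 \left(- \frac{1}{217}\right)}{120}\right) - i \sqrt{15139} = \left(- \frac{73}{60} - - \frac{1}{155}\right) - i \sqrt{15139} = \left(- \frac{73}{60} + \frac{1}{155}\right) - i \sqrt{15139} = - \frac{2251}{1860} - i \sqrt{15139}$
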